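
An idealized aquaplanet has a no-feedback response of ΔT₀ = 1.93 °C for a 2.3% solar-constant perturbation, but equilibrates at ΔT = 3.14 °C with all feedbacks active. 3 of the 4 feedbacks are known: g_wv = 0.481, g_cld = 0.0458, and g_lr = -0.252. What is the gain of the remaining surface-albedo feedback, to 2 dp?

0.11

Amplification A = ΔT/ΔT₀ = 3.14/1.93 = 1.627.
Total gain g = 1 − 1/A = 1 − 1/1.627 = 0.3854.
Known gains sum to 0.481 + 0.0458 − 0.252 = 0.2748.
g_alb = 0.3854 − 0.2748 = 0.11.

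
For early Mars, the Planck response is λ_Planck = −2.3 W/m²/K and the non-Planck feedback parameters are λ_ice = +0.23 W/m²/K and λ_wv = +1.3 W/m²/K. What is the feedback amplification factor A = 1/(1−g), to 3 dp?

Convert to gains: g_ice = 0.23/2.3 = 0.1; g_wv = 1.3/2.3 = 0.5652.
Total gain g = 0.6652.
A = 1/(1 − 0.6652) = 2.987.

2.987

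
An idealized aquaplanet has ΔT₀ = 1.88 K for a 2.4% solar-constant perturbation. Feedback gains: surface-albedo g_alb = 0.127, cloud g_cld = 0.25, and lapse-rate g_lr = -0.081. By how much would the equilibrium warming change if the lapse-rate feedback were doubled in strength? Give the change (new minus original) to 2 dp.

Original: g = 0.296, ΔT = 1.88/(1−0.296) = 2.6705 K.
With doubled lapse-rate: g' = 0.215, ΔT' = 1.88/(1−0.215) = 2.3949 K.
Change = 2.3949 − 2.6705 = -0.28 K.

-0.28 K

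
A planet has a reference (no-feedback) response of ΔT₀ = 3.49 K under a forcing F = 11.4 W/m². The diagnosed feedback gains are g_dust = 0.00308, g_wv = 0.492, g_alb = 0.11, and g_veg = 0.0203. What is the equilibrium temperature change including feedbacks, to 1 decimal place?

9.3 K

Total gain g = 0.00308 + 0.492 + 0.11 + 0.0203 = 0.62538.
Amplification A = 1/(1 − 0.62538) = 2.669.
ΔT = 3.49 × 2.669 = 9.3 K.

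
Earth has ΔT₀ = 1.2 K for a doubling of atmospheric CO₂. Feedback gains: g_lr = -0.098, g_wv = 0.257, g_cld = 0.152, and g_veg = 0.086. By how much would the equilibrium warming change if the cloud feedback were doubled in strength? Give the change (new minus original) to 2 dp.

Original: g = 0.397, ΔT = 1.2/(1−0.397) = 1.9900 K.
With doubled cloud: g' = 0.549, ΔT' = 1.2/(1−0.549) = 2.6608 K.
Change = 2.6608 − 1.9900 = 0.67 K.

0.67 K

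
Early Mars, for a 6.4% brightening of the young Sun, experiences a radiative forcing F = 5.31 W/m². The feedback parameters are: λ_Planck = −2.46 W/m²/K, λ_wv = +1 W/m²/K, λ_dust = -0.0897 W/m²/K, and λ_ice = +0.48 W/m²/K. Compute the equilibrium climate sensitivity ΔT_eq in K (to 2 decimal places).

Net feedback parameter λ = (−2.46) + (+1) + (-0.0897) + (+0.48) = -1.0697 W/m²/K.
ΔT = −F/λ = −5.31/(-1.0697) = 4.96 K.

4.96 K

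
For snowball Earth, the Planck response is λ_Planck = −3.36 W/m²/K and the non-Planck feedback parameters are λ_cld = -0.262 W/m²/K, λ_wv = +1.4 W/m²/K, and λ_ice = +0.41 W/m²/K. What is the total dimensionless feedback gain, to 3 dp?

Convert to gains: g_cld = -0.262/3.36 = -0.07798; g_wv = 1.4/3.36 = 0.4167; g_ice = 0.41/3.36 = 0.122.
Total gain g = 0.46072.

0.461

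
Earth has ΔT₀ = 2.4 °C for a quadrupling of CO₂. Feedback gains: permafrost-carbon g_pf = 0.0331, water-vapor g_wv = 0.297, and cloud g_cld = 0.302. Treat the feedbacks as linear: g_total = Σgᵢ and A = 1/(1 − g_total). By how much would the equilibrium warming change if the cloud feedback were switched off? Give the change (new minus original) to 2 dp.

-2.94 °C

Original: g = 0.6321, ΔT = 2.4/(1−0.6321) = 6.5235 °C.
Without cloud: g' = 0.3301, ΔT' = 2.4/(1−0.3301) = 3.5826 °C.
Change = 3.5826 − 6.5235 = -2.94 °C.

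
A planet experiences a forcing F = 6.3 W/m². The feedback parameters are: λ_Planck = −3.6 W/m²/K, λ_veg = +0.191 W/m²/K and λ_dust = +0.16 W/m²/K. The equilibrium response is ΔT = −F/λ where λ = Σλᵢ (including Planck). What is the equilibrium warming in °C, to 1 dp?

1.9 °C

Net feedback parameter λ = (−3.6) + (+0.191) + (+0.16) = -3.249 W/m²/K.
ΔT = −F/λ = −6.3/(-3.249) = 1.9 °C.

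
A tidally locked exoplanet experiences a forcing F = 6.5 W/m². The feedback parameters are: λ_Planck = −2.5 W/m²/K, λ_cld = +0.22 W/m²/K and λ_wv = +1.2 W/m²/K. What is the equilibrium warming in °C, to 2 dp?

Net feedback parameter λ = (−2.5) + (+0.22) + (+1.2) = -1.08 W/m²/K.
ΔT = −F/λ = −6.5/(-1.08) = 6.02 °C.

6.02 °C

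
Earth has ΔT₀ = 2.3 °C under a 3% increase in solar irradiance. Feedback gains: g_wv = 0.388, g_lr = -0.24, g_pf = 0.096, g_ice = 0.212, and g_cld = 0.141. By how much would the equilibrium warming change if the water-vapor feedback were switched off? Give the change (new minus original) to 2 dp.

-2.80 °C

Original: g = 0.597, ΔT = 2.3/(1−0.597) = 5.7072 °C.
Without water-vapor: g' = 0.209, ΔT' = 2.3/(1−0.209) = 2.9077 °C.
Change = 2.9077 − 5.7072 = -2.80 °C.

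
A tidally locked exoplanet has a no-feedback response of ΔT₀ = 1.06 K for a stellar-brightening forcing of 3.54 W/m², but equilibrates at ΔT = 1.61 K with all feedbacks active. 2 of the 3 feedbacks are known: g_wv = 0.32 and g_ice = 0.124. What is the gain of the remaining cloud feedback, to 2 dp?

-0.10

Amplification A = ΔT/ΔT₀ = 1.61/1.06 = 1.519.
Total gain g = 1 − 1/A = 1 − 1/1.519 = 0.3417.
Known gains sum to 0.32 + 0.124 = 0.444.
g_cld = 0.3417 − 0.444 = -0.10.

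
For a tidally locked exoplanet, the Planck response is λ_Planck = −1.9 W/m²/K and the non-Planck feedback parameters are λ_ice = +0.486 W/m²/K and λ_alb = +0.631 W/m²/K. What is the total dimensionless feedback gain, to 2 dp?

Convert to gains: g_ice = 0.486/1.9 = 0.2558; g_alb = 0.631/1.9 = 0.3321.
Total gain g = 0.5879.

0.59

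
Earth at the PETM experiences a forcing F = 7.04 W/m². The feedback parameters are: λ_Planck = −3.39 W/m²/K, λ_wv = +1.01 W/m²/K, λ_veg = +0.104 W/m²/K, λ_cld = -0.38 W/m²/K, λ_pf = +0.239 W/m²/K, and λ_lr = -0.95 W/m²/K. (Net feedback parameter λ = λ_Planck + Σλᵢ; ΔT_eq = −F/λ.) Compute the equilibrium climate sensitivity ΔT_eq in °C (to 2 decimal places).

2.09 °C

Net feedback parameter λ = (−3.39) + (+1.01) + (+0.104) + (-0.38) + (+0.239) + (-0.95) = -3.367 W/m²/K.
ΔT = −F/λ = −7.04/(-3.367) = 2.09 °C.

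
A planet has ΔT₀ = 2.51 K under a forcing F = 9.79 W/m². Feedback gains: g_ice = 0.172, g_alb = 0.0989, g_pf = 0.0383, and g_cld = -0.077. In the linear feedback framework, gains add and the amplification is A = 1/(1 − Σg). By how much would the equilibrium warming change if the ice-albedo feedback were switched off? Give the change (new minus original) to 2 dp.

Original: g = 0.2322, ΔT = 2.51/(1−0.2322) = 3.2691 K.
Without ice-albedo: g' = 0.0602, ΔT' = 2.51/(1−0.0602) = 2.6708 K.
Change = 2.6708 − 3.2691 = -0.60 K.

-0.60 K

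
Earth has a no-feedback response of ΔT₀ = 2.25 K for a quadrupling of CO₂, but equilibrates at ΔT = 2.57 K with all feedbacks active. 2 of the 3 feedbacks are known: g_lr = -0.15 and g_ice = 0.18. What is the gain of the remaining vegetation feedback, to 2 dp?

Amplification A = ΔT/ΔT₀ = 2.57/2.25 = 1.142.
Total gain g = 1 − 1/A = 1 − 1/1.142 = 0.1243.
Known gains sum to -0.15 + 0.18 = 0.03.
g_veg = 0.1243 − 0.03 = 0.09.

0.09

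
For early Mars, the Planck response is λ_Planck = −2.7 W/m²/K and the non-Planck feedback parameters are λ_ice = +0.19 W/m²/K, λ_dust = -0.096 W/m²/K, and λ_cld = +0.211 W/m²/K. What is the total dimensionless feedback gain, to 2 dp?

0.11

Convert to gains: g_ice = 0.19/2.7 = 0.07037; g_dust = -0.096/2.7 = -0.03556; g_cld = 0.211/2.7 = 0.07815.
Total gain g = 0.11296.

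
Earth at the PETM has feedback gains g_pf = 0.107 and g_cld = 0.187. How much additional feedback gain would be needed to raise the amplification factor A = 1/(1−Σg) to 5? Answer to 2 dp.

Current total gain = 0.294.
Target gain for A = 5: g* = 1 − 1/5 = 0.8.
Additional gain needed = 0.8 − 0.294 = 0.51.

0.51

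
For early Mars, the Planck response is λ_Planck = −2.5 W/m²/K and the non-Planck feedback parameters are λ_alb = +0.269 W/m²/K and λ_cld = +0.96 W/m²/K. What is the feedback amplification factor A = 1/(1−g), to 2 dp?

Convert to gains: g_alb = 0.269/2.5 = 0.1076; g_cld = 0.96/2.5 = 0.384.
Total gain g = 0.4916.
A = 1/(1 − 0.4916) = 1.97.

1.97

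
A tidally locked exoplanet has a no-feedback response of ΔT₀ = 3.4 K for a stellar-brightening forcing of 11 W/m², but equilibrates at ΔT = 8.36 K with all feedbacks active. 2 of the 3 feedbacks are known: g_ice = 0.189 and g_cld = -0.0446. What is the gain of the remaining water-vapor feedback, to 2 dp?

Amplification A = ΔT/ΔT₀ = 8.36/3.4 = 2.459.
Total gain g = 1 − 1/A = 1 − 1/2.459 = 0.5933.
Known gains sum to 0.189 − 0.0446 = 0.1444.
g_wv = 0.5933 − 0.1444 = 0.45.

0.45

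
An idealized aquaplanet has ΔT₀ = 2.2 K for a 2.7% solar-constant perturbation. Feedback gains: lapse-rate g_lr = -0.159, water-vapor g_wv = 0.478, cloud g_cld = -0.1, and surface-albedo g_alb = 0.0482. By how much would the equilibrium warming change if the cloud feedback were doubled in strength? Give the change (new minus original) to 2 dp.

Original: g = 0.2672, ΔT = 2.2/(1−0.2672) = 3.0022 K.
With doubled cloud: g' = 0.1672, ΔT' = 2.2/(1−0.1672) = 2.6417 K.
Change = 2.6417 − 3.0022 = -0.36 K.

-0.36 K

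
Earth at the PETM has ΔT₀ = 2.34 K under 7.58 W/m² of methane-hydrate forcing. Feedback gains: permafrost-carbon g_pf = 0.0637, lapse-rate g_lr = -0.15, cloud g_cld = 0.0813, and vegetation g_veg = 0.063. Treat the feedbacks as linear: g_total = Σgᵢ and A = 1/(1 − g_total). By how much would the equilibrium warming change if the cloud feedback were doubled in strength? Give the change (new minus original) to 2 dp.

0.23 K

Original: g = 0.058, ΔT = 2.34/(1−0.058) = 2.4841 K.
With doubled cloud: g' = 0.1393, ΔT' = 2.34/(1−0.1393) = 2.7187 K.
Change = 2.7187 − 2.4841 = 0.23 K.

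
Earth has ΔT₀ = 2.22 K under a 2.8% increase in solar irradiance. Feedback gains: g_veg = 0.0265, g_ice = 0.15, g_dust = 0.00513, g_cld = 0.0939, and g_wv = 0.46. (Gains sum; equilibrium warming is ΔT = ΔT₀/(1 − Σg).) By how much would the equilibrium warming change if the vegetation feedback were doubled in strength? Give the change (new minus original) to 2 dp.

0.93 K

Original: g = 0.73553, ΔT = 2.22/(1−0.73553) = 8.3941 K.
With doubled vegetation: g' = 0.76203, ΔT' = 2.22/(1−0.76203) = 9.3289 K.
Change = 9.3289 − 8.3941 = 0.93 K.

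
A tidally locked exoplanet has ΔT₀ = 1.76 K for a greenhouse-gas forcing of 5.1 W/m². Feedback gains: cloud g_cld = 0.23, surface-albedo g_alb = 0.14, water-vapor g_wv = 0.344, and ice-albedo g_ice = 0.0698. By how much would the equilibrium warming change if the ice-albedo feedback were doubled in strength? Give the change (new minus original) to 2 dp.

3.88 K

Original: g = 0.7838, ΔT = 1.76/(1−0.7838) = 8.1406 K.
With doubled ice-albedo: g' = 0.8536, ΔT' = 1.76/(1−0.8536) = 12.0219 K.
Change = 12.0219 − 8.1406 = 3.88 K.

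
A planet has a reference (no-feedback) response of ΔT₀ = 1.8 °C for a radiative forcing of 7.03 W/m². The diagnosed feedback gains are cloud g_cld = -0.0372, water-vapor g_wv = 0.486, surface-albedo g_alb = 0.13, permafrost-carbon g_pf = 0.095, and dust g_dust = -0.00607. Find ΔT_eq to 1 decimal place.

5.4 °C

Total gain g = -0.0372 + 0.486 + 0.13 + 0.095 − 0.00607 = 0.66773.
Amplification A = 1/(1 − 0.66773) = 3.01.
ΔT = 1.8 × 3.01 = 5.4 °C.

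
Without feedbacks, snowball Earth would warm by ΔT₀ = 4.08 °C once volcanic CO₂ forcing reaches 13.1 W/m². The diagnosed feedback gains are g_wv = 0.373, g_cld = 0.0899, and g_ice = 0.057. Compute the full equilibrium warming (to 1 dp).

Total gain g = 0.373 + 0.0899 + 0.057 = 0.5199.
Amplification A = 1/(1 − 0.5199) = 2.083.
ΔT = 4.08 × 2.083 = 8.5 °C.

8.5 °C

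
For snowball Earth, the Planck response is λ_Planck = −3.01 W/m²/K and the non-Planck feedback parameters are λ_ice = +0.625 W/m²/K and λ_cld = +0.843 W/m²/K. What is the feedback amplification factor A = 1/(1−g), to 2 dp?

Convert to gains: g_ice = 0.625/3.01 = 0.2076; g_cld = 0.843/3.01 = 0.2801.
Total gain g = 0.4877.
A = 1/(1 − 0.4877) = 1.95.

1.95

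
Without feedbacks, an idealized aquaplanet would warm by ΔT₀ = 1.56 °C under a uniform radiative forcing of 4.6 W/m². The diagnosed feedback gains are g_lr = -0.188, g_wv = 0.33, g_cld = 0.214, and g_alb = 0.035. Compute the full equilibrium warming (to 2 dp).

Total gain g = -0.188 + 0.33 + 0.214 + 0.035 = 0.391.
Amplification A = 1/(1 − 0.391) = 1.642.
ΔT = 1.56 × 1.642 = 2.56 °C.

2.56 °C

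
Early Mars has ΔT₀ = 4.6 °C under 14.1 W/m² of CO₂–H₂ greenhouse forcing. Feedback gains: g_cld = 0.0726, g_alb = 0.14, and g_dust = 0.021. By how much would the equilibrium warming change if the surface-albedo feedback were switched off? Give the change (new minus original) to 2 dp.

-0.93 °C

Original: g = 0.2336, ΔT = 4.6/(1−0.2336) = 6.0021 °C.
Without surface-albedo: g' = 0.0936, ΔT' = 4.6/(1−0.0936) = 5.0750 °C.
Change = 5.0750 − 6.0021 = -0.93 °C.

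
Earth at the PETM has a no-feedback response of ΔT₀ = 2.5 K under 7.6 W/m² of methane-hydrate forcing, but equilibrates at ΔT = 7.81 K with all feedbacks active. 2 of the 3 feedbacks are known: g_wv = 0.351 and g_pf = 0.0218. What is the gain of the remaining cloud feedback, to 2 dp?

Amplification A = ΔT/ΔT₀ = 7.81/2.5 = 3.124.
Total gain g = 1 − 1/A = 1 − 1/3.124 = 0.6799.
Known gains sum to 0.351 + 0.0218 = 0.3728.
g_cld = 0.6799 − 0.3728 = 0.31.

0.31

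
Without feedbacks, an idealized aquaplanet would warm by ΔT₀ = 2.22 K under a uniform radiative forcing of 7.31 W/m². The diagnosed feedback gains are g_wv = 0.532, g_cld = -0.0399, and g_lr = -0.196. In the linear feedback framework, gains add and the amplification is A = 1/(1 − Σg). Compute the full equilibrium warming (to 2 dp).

Total gain g = 0.532 − 0.0399 − 0.196 = 0.2961.
Amplification A = 1/(1 − 0.2961) = 1.421.
ΔT = 2.22 × 1.421 = 3.15 K.

3.15 K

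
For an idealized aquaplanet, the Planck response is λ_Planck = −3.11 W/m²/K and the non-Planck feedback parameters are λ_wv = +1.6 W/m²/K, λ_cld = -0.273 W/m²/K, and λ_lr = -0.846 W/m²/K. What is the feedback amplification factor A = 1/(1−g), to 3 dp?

Convert to gains: g_wv = 1.6/3.11 = 0.5145; g_cld = -0.273/3.11 = -0.08778; g_lr = -0.846/3.11 = -0.272.
Total gain g = 0.15472.
A = 1/(1 − 0.15472) = 1.183.

1.183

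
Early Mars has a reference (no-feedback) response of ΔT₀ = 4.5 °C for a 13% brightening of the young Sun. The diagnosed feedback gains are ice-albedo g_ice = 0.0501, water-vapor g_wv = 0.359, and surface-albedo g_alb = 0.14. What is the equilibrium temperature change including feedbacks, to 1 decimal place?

10.0 °C

Total gain g = 0.0501 + 0.359 + 0.14 = 0.5491.
Amplification A = 1/(1 − 0.5491) = 2.218.
ΔT = 4.5 × 2.218 = 10.0 °C.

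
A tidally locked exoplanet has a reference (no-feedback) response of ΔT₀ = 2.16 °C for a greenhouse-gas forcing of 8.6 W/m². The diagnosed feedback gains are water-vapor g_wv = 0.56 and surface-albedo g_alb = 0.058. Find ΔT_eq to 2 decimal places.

Total gain g = 0.56 + 0.058 = 0.618.
Amplification A = 1/(1 − 0.618) = 2.618.
ΔT = 2.16 × 2.618 = 5.65 °C.

5.65 °C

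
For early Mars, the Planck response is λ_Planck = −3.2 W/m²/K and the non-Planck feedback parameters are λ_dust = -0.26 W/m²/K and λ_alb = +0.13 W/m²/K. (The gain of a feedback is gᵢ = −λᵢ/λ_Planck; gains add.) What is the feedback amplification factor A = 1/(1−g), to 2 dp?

0.96

Convert to gains: g_dust = -0.26/3.2 = -0.08125; g_alb = 0.13/3.2 = 0.04063.
Total gain g = -0.04062.
A = 1/(1 + 0.04062) = 0.96.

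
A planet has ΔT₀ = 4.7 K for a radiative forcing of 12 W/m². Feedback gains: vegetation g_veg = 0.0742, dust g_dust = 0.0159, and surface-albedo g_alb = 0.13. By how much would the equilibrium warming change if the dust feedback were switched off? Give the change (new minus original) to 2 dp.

-0.12 K

Original: g = 0.2201, ΔT = 4.7/(1−0.2201) = 6.0264 K.
Without dust: g' = 0.2042, ΔT' = 4.7/(1−0.2042) = 5.9060 K.
Change = 5.9060 − 6.0264 = -0.12 K.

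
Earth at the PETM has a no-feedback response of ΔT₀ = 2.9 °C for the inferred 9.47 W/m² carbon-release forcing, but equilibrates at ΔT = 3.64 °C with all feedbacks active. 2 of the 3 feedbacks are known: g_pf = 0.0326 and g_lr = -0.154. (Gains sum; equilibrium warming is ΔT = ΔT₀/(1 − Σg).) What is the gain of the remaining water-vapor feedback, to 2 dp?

Amplification A = ΔT/ΔT₀ = 3.64/2.9 = 1.255.
Total gain g = 1 − 1/A = 1 − 1/1.255 = 0.2032.
Known gains sum to 0.0326 − 0.154 = -0.1214.
g_wv = 0.2032 + 0.1214 = 0.32.

0.32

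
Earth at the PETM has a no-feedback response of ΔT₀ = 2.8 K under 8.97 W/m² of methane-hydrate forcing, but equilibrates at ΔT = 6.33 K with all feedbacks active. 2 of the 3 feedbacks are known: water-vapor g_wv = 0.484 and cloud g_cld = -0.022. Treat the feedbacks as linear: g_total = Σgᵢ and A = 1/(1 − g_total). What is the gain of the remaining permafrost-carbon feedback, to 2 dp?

Amplification A = ΔT/ΔT₀ = 6.33/2.8 = 2.261.
Total gain g = 1 − 1/A = 1 − 1/2.261 = 0.5577.
Known gains sum to 0.484 − 0.022 = 0.462.
g_pf = 0.5577 − 0.462 = 0.10.

0.10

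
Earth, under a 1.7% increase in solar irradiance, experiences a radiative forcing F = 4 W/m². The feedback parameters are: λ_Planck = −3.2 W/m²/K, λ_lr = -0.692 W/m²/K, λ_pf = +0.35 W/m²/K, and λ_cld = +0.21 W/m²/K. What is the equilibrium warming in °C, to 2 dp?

1.20 °C

Net feedback parameter λ = (−3.2) + (-0.692) + (+0.35) + (+0.21) = -3.332 W/m²/K.
ΔT = −F/λ = −4/(-3.332) = 1.20 °C.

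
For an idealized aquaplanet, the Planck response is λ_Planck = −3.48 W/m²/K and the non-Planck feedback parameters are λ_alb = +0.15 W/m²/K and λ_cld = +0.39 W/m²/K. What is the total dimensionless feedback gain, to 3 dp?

Convert to gains: g_alb = 0.15/3.48 = 0.0431; g_cld = 0.39/3.48 = 0.1121.
Total gain g = 0.1552.

0.155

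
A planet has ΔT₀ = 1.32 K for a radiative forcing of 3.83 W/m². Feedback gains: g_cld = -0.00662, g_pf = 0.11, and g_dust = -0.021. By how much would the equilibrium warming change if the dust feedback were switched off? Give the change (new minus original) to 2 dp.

Original: g = 0.08238, ΔT = 1.32/(1−0.08238) = 1.4385 K.
Without dust: g' = 0.10338, ΔT' = 1.32/(1−0.10338) = 1.4722 K.
Change = 1.4722 − 1.4385 = 0.03 K.

0.03 K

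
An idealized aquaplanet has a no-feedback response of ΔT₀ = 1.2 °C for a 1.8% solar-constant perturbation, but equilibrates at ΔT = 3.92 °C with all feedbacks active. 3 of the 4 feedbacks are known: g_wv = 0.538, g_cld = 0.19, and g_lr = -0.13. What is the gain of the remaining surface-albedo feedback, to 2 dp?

0.10

Amplification A = ΔT/ΔT₀ = 3.92/1.2 = 3.267.
Total gain g = 1 − 1/A = 1 − 1/3.267 = 0.6939.
Known gains sum to 0.538 + 0.19 − 0.13 = 0.598.
g_alb = 0.6939 − 0.598 = 0.10.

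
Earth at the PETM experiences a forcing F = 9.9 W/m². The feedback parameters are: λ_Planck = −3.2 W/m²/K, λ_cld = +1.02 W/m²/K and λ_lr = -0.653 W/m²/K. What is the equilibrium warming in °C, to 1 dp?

Net feedback parameter λ = (−3.2) + (+1.02) + (-0.653) = -2.833 W/m²/K.
ΔT = −F/λ = −9.9/(-2.833) = 3.5 °C.

3.5 °C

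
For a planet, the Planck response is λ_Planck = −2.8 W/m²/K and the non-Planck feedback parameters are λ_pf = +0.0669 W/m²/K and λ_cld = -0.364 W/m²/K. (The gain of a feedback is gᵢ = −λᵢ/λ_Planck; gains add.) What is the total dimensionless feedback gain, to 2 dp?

-0.11

Convert to gains: g_pf = 0.0669/2.8 = 0.02389; g_cld = -0.364/2.8 = -0.13.
Total gain g = -0.10611.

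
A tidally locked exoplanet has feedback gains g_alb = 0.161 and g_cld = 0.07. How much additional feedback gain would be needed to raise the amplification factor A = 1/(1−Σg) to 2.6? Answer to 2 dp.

Current total gain = 0.231.
Target gain for A = 2.6: g* = 1 − 1/2.6 = 0.6154.
Additional gain needed = 0.6154 − 0.231 = 0.38.

0.38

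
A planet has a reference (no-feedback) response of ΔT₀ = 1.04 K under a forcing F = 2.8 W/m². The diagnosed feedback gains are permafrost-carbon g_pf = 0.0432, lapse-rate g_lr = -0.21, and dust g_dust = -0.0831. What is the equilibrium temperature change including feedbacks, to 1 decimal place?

Total gain g = 0.0432 − 0.21 − 0.0831 = -0.2499.
Amplification A = 1/(1 + 0.2499) = 0.8001.
ΔT = 1.04 × 0.8001 = 0.8 K.

0.8 K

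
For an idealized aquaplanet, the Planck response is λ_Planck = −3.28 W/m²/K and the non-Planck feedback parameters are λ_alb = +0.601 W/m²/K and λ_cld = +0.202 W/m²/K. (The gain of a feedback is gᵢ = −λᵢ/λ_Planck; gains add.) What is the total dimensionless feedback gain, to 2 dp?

0.24

Convert to gains: g_alb = 0.601/3.28 = 0.1832; g_cld = 0.202/3.28 = 0.06159.
Total gain g = 0.24479.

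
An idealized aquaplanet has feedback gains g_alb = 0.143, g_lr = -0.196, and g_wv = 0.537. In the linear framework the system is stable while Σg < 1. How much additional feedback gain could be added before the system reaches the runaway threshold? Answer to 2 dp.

0.52

Current total gain = 0.143 − 0.196 + 0.537 = 0.484.
Margin to runaway = 1 − 0.484 = 0.52.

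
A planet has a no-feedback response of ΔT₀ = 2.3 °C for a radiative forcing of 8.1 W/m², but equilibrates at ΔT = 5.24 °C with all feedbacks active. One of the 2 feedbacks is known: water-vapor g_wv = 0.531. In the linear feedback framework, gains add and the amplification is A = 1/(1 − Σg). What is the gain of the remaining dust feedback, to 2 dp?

Amplification A = ΔT/ΔT₀ = 5.24/2.3 = 2.278.
Total gain g = 1 − 1/A = 1 − 1/2.278 = 0.561.
The known gain is 0.531.
g_dust = 0.561 − 0.531 = 0.03.

0.03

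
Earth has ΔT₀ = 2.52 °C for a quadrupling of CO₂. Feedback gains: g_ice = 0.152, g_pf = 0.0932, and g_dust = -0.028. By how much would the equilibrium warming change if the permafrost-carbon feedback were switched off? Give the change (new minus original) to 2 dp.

Original: g = 0.2172, ΔT = 2.52/(1−0.2172) = 3.2192 °C.
Without permafrost-carbon: g' = 0.124, ΔT' = 2.52/(1−0.124) = 2.8767 °C.
Change = 2.8767 − 3.2192 = -0.34 °C.

-0.34 °C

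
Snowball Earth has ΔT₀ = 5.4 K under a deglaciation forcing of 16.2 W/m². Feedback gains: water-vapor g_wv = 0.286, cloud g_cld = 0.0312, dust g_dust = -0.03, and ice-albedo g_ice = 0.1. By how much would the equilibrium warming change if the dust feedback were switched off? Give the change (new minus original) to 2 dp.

0.45 K

Original: g = 0.3872, ΔT = 5.4/(1−0.3872) = 8.8120 K.
Without dust: g' = 0.4172, ΔT' = 5.4/(1−0.4172) = 9.2656 K.
Change = 9.2656 − 8.8120 = 0.45 K.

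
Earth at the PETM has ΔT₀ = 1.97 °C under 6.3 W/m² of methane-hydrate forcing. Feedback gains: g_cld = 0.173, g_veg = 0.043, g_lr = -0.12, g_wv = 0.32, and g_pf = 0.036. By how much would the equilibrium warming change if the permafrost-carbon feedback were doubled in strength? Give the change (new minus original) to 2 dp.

Original: g = 0.452, ΔT = 1.97/(1−0.452) = 3.5949 °C.
With doubled permafrost-carbon: g' = 0.488, ΔT' = 1.97/(1−0.488) = 3.8477 °C.
Change = 3.8477 − 3.5949 = 0.25 °C.

0.25 °C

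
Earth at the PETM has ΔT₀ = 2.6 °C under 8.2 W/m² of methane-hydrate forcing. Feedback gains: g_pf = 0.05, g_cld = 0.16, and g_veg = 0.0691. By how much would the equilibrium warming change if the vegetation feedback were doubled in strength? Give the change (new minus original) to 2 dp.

Original: g = 0.2791, ΔT = 2.6/(1−0.2791) = 3.6066 °C.
With doubled vegetation: g' = 0.3482, ΔT' = 2.6/(1−0.3482) = 3.9890 °C.
Change = 3.9890 − 3.6066 = 0.38 °C.

0.38 °C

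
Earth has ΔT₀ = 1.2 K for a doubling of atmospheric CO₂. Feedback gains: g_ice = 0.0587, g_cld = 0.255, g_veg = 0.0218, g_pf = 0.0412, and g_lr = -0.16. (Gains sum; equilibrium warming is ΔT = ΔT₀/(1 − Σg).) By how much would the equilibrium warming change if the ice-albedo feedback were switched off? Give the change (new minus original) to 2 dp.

-0.11 K

Original: g = 0.2167, ΔT = 1.2/(1−0.2167) = 1.5320 K.
Without ice-albedo: g' = 0.158, ΔT' = 1.2/(1−0.158) = 1.4252 K.
Change = 1.4252 − 1.5320 = -0.11 K.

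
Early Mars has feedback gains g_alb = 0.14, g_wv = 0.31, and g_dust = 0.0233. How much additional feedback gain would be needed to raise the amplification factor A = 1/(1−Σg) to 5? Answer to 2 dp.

Current total gain = 0.4733.
Target gain for A = 5: g* = 1 − 1/5 = 0.8.
Additional gain needed = 0.8 − 0.4733 = 0.33.

0.33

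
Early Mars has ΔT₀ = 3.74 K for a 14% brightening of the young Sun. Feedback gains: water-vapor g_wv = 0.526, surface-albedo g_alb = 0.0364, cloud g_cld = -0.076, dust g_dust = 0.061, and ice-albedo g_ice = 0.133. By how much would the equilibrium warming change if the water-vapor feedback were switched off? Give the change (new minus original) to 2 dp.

-7.28 K

Original: g = 0.6804, ΔT = 3.74/(1−0.6804) = 11.7021 K.
Without water-vapor: g' = 0.1544, ΔT' = 3.74/(1−0.1544) = 4.4229 K.
Change = 4.4229 − 11.7021 = -7.28 K.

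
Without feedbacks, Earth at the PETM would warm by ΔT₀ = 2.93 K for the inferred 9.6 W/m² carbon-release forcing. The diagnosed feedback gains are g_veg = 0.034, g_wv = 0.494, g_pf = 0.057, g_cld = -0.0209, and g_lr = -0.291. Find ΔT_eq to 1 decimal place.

Total gain g = 0.034 + 0.494 + 0.057 − 0.0209 − 0.291 = 0.2731.
Amplification A = 1/(1 − 0.2731) = 1.376.
ΔT = 2.93 × 1.376 = 4.0 K.

4.0 K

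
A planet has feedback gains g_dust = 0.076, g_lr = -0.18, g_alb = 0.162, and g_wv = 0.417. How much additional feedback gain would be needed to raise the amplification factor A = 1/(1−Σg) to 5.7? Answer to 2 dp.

0.35

Current total gain = 0.475.
Target gain for A = 5.7: g* = 1 − 1/5.7 = 0.8246.
Additional gain needed = 0.8246 − 0.475 = 0.35.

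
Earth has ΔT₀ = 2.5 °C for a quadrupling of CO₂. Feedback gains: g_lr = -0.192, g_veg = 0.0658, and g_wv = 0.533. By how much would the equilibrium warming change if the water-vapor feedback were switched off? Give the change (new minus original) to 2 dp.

Original: g = 0.4068, ΔT = 2.5/(1−0.4068) = 4.2144 °C.
Without water-vapor: g' = -0.1262, ΔT' = 2.5/(1+0.1262) = 2.2199 °C.
Change = 2.2199 − 4.2144 = -1.99 °C.

-1.99 °C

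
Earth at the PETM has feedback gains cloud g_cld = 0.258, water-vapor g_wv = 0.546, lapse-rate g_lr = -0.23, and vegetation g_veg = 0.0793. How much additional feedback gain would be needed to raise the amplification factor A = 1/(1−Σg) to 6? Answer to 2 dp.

0.18

Current total gain = 0.6533.
Target gain for A = 6: g* = 1 − 1/6 = 0.8333.
Additional gain needed = 0.8333 − 0.6533 = 0.18.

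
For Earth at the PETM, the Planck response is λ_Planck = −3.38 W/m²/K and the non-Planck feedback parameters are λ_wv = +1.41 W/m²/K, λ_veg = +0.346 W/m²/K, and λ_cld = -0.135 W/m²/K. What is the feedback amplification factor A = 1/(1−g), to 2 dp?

Convert to gains: g_wv = 1.41/3.38 = 0.4172; g_veg = 0.346/3.38 = 0.1024; g_cld = -0.135/3.38 = -0.03994.
Total gain g = 0.47966.
A = 1/(1 − 0.47966) = 1.92.

1.92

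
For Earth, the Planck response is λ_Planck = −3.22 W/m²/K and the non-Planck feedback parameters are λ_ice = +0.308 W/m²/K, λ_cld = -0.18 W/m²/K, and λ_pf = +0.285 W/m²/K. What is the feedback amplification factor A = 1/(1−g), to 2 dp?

Convert to gains: g_ice = 0.308/3.22 = 0.09565; g_cld = -0.18/3.22 = -0.0559; g_pf = 0.285/3.22 = 0.08851.
Total gain g = 0.12826.
A = 1/(1 − 0.12826) = 1.15.

1.15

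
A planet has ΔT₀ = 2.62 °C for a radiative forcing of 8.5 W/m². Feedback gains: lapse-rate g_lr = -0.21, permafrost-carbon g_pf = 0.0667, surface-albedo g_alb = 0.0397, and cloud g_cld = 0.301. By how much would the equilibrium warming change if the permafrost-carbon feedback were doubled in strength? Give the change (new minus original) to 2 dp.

Original: g = 0.1974, ΔT = 2.62/(1−0.1974) = 3.2644 °C.
With doubled permafrost-carbon: g' = 0.2641, ΔT' = 2.62/(1−0.2641) = 3.5603 °C.
Change = 3.5603 − 3.2644 = 0.30 °C.

0.30 °C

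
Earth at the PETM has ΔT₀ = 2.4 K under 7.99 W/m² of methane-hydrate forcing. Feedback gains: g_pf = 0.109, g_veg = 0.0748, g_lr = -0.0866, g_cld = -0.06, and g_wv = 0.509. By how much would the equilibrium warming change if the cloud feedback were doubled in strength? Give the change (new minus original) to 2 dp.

-0.62 K

Original: g = 0.5462, ΔT = 2.4/(1−0.5462) = 5.2887 K.
With doubled cloud: g' = 0.4862, ΔT' = 2.4/(1−0.4862) = 4.6711 K.
Change = 4.6711 − 5.2887 = -0.62 K.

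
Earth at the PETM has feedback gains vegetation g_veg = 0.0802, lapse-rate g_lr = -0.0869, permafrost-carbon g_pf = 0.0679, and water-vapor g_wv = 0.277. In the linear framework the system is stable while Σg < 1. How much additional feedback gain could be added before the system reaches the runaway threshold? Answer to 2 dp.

0.66

Current total gain = 0.0802 − 0.0869 + 0.0679 + 0.277 = 0.3382.
Margin to runaway = 1 − 0.3382 = 0.66.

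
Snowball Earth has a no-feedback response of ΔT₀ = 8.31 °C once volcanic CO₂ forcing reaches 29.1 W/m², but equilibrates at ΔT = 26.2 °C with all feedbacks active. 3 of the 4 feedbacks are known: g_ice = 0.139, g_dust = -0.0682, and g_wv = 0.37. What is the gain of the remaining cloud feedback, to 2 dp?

0.24

Amplification A = ΔT/ΔT₀ = 26.2/8.31 = 3.153.
Total gain g = 1 − 1/A = 1 − 1/3.153 = 0.6828.
Known gains sum to 0.139 − 0.0682 + 0.37 = 0.4408.
g_cld = 0.6828 − 0.4408 = 0.24.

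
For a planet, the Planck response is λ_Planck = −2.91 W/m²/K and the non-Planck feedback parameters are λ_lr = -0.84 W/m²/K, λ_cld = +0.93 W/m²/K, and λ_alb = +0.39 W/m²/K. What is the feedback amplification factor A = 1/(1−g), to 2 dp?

1.20

Convert to gains: g_lr = -0.84/2.91 = -0.2887; g_cld = 0.93/2.91 = 0.3196; g_alb = 0.39/2.91 = 0.134.
Total gain g = 0.1649.
A = 1/(1 − 0.1649) = 1.20.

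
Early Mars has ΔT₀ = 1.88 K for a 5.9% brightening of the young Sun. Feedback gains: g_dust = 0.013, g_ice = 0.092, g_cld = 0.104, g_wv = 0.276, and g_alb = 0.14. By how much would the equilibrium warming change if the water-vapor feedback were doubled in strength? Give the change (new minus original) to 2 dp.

13.98 K

Original: g = 0.625, ΔT = 1.88/(1−0.625) = 5.0133 K.
With doubled water-vapor: g' = 0.901, ΔT' = 1.88/(1−0.901) = 18.9899 K.
Change = 18.9899 − 5.0133 = 13.98 K.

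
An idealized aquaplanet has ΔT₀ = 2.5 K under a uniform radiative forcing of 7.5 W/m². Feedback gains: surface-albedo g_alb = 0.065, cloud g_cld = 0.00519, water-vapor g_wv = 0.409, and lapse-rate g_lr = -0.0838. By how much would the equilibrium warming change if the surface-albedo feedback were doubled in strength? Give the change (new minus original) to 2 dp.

0.50 K

Original: g = 0.39539, ΔT = 2.5/(1−0.39539) = 4.1349 K.
With doubled surface-albedo: g' = 0.46039, ΔT' = 2.5/(1−0.46039) = 4.6330 K.
Change = 4.6330 − 4.1349 = 0.50 K.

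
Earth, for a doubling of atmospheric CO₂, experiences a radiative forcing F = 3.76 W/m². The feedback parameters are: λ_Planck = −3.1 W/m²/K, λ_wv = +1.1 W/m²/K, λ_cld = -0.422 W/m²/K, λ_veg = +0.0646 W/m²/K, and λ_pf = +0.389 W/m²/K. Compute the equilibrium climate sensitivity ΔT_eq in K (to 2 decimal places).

Net feedback parameter λ = (−3.1) + (+1.1) + (-0.422) + (+0.0646) + (+0.389) = -1.9684 W/m²/K.
ΔT = −F/λ = −3.76/(-1.9684) = 1.91 K.

1.91 K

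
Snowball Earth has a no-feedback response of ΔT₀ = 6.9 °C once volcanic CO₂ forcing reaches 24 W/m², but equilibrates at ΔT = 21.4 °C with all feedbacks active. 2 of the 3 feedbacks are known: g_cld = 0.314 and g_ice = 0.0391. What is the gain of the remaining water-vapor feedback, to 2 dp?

0.32

Amplification A = ΔT/ΔT₀ = 21.4/6.9 = 3.101.
Total gain g = 1 − 1/A = 1 − 1/3.101 = 0.6775.
Known gains sum to 0.314 + 0.0391 = 0.3531.
g_wv = 0.6775 − 0.3531 = 0.32.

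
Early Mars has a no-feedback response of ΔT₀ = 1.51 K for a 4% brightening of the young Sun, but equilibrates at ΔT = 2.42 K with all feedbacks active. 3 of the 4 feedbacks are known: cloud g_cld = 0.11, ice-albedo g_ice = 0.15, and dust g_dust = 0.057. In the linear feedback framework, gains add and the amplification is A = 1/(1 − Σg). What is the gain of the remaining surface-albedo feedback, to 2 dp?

0.06

Amplification A = ΔT/ΔT₀ = 2.42/1.51 = 1.603.
Total gain g = 1 − 1/A = 1 − 1/1.603 = 0.3762.
Known gains sum to 0.11 + 0.15 + 0.057 = 0.317.
g_alb = 0.3762 − 0.317 = 0.06.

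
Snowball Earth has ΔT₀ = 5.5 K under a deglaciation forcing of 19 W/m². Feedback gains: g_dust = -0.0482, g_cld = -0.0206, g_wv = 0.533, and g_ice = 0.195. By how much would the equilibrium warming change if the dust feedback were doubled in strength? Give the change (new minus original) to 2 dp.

-2.00 K

Original: g = 0.6592, ΔT = 5.5/(1−0.6592) = 16.1385 K.
With doubled dust: g' = 0.611, ΔT' = 5.5/(1−0.611) = 14.1388 K.
Change = 14.1388 − 16.1385 = -2.00 K.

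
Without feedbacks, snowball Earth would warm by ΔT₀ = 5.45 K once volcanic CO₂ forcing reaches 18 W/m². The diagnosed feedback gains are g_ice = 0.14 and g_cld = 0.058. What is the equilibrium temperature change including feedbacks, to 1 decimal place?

6.8 K

Total gain g = 0.14 + 0.058 = 0.198.
Amplification A = 1/(1 − 0.198) = 1.247.
ΔT = 5.45 × 1.247 = 6.8 K.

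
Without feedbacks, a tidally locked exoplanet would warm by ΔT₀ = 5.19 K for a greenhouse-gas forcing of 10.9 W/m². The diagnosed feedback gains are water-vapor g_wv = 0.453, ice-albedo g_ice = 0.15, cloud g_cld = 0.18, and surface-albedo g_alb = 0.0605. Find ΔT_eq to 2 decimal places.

Total gain g = 0.453 + 0.15 + 0.18 + 0.0605 = 0.8435.
Amplification A = 1/(1 − 0.8435) = 6.39.
ΔT = 5.19 × 6.39 = 33.16 K.

33.16 K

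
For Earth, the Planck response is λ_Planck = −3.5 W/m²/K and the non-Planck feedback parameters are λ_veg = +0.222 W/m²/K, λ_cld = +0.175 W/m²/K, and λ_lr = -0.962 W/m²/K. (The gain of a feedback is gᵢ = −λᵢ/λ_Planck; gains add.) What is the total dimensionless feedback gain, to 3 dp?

-0.161

Convert to gains: g_veg = 0.222/3.5 = 0.06343; g_cld = 0.175/3.5 = 0.05; g_lr = -0.962/3.5 = -0.2749.
Total gain g = -0.16147.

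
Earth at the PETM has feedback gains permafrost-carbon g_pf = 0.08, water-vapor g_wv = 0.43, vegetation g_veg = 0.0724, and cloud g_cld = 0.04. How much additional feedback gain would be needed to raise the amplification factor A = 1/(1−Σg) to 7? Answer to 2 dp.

Current total gain = 0.6224.
Target gain for A = 7: g* = 1 − 1/7 = 0.8571.
Additional gain needed = 0.8571 − 0.6224 = 0.23.

0.23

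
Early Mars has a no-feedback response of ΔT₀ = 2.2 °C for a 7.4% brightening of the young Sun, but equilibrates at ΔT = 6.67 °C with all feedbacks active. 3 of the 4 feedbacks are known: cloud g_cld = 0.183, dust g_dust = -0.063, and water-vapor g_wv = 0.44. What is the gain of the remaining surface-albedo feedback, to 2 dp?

0.11

Amplification A = ΔT/ΔT₀ = 6.67/2.2 = 3.032.
Total gain g = 1 − 1/A = 1 − 1/3.032 = 0.6702.
Known gains sum to 0.183 − 0.063 + 0.44 = 0.56.
g_alb = 0.6702 − 0.56 = 0.11.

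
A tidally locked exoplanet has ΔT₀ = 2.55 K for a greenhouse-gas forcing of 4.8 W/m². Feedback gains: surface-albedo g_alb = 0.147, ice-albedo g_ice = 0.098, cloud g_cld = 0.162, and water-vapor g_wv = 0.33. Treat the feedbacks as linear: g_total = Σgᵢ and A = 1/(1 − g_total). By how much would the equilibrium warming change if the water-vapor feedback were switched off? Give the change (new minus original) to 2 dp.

-5.40 K

Original: g = 0.737, ΔT = 2.55/(1−0.737) = 9.6958 K.
Without water-vapor: g' = 0.407, ΔT' = 2.55/(1−0.407) = 4.3002 K.
Change = 4.3002 − 9.6958 = -5.40 K.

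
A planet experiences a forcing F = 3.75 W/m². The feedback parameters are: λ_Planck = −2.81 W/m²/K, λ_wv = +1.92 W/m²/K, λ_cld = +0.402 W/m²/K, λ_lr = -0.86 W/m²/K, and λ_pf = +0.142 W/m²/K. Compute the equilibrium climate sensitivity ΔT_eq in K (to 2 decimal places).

Net feedback parameter λ = (−2.81) + (+1.92) + (+0.402) + (-0.86) + (+0.142) = -1.206 W/m²/K.
ΔT = −F/λ = −3.75/(-1.206) = 3.11 K.

3.11 K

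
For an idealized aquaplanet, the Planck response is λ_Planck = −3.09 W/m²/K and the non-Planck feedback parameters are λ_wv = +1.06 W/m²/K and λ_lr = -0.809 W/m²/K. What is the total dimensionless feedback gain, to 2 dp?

Convert to gains: g_wv = 1.06/3.09 = 0.343; g_lr = -0.809/3.09 = -0.2618.
Total gain g = 0.0812.

0.08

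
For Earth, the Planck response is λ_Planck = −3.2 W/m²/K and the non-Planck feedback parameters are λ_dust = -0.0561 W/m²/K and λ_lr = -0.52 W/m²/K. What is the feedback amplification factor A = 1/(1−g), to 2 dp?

0.85

Convert to gains: g_dust = -0.0561/3.2 = -0.01753; g_lr = -0.52/3.2 = -0.1625.
Total gain g = -0.18003.
A = 1/(1 + 0.18003) = 0.85.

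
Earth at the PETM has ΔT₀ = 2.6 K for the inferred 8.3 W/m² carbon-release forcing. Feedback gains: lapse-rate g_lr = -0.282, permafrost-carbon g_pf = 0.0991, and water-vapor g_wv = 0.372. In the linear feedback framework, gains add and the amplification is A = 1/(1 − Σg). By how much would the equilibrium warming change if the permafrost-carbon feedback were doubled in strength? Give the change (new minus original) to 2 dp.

Original: g = 0.1891, ΔT = 2.6/(1−0.1891) = 3.2063 K.
With doubled permafrost-carbon: g' = 0.2882, ΔT' = 2.6/(1−0.2882) = 3.6527 K.
Change = 3.6527 − 3.2063 = 0.45 K.

0.45 K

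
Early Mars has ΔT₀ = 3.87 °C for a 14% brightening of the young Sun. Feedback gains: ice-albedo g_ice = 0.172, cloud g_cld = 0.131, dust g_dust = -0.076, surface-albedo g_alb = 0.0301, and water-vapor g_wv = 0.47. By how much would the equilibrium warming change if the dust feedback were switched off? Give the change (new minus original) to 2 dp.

5.47 °C

Original: g = 0.7271, ΔT = 3.87/(1−0.7271) = 14.1810 °C.
Without dust: g' = 0.8031, ΔT' = 3.87/(1−0.8031) = 19.6546 °C.
Change = 19.6546 − 14.1810 = 5.47 °C.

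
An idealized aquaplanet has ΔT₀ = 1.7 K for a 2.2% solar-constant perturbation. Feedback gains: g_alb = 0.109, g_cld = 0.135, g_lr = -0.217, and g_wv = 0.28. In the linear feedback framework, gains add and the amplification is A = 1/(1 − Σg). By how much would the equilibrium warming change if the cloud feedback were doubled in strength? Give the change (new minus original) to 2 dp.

0.59 K

Original: g = 0.307, ΔT = 1.7/(1−0.307) = 2.4531 K.
With doubled cloud: g' = 0.442, ΔT' = 1.7/(1−0.442) = 3.0466 K.
Change = 3.0466 − 2.4531 = 0.59 K.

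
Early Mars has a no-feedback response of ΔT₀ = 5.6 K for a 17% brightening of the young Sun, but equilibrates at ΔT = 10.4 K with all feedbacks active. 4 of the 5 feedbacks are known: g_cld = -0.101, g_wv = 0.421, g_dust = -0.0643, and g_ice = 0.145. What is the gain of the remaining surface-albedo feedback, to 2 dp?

Amplification A = ΔT/ΔT₀ = 10.4/5.6 = 1.857.
Total gain g = 1 − 1/A = 1 − 1/1.857 = 0.4615.
Known gains sum to -0.101 + 0.421 − 0.0643 + 0.145 = 0.4007.
g_alb = 0.4615 − 0.4007 = 0.06.

0.06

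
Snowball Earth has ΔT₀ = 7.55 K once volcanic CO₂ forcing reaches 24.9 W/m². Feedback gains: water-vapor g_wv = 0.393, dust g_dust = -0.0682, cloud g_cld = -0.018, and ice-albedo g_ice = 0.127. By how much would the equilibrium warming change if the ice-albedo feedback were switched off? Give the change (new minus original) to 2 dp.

Original: g = 0.4338, ΔT = 7.55/(1−0.4338) = 13.3345 K.
Without ice-albedo: g' = 0.3068, ΔT' = 7.55/(1−0.3068) = 10.8915 K.
Change = 10.8915 − 13.3345 = -2.44 K.

-2.44 K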